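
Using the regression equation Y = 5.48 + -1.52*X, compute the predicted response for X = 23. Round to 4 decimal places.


Predicted value:
Y = 5.48 + (-1.52)(23) = 5.48 + -34.9600 = -29.4800.

-29.4800


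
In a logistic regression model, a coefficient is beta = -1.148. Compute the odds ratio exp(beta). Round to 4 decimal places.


The odds ratio is computed as:
OR = e^(-1.148) = 0.3173.

0.3173


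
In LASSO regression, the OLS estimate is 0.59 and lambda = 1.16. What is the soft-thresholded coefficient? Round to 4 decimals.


Check: |0.59| = 0.59 vs lambda = 1.16.
Since |beta| <= lambda, the coefficient is set to 0.
Soft-thresholded coefficient = 0.0000.

0.0000


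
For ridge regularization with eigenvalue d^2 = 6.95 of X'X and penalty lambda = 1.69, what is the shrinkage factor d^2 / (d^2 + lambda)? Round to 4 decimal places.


Compute the denominator: 6.95 + 1.69 = 8.6400.
Shrinkage factor = 6.95 / 8.6400 = 0.8044.

0.8044


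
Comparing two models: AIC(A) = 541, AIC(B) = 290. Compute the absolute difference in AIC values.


|AIC_A - AIC_B| = |541 - 290| = 251.
Model B is preferred (lower AIC).

251


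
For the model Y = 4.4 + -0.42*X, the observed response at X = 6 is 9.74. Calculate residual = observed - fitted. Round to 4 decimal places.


Predicted = 4.4 + -0.42 * 6 = 1.8800.
Residual = 9.74 - 1.8800 = 7.8600.

7.8600


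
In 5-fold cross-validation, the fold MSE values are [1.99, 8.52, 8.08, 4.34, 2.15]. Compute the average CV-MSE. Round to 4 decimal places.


Total MSE across folds = 25.0800.
CV-MSE = 25.0800/5 = 5.0160.

5.0160


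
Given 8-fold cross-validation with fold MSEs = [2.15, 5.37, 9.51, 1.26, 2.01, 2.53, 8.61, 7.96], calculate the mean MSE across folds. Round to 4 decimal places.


Sum of fold MSEs = 39.4000.
Average = 39.4000 / 8 = 4.9250.

4.9250


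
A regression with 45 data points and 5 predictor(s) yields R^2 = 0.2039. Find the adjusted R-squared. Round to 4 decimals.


Plug in: Adj R^2 = 1 - (1 - 0.2039) * 44/39.
= 1 - 0.7961 * 44/39
= 1 - 35.0284 / 39
= 1 - 0.8982 = 0.1018.

0.1018


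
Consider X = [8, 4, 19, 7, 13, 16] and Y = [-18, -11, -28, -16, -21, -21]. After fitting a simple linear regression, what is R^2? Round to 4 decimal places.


Fit the OLS line: b0 = -8.6693, b1 = -0.9401.
SSres = 15.4006.
SStot = 162.8333.
R^2 = 1 - 15.4006/162.8333 = 0.9054.

0.9054


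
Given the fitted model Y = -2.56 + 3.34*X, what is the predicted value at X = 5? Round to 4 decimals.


Predicted value:
Y = -2.56 + (3.34)(5) = -2.56 + 16.7000 = 14.1400.

14.1400


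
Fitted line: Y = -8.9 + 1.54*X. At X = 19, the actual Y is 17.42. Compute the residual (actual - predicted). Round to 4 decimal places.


Fitted value at X = 19 is yhat = -8.9 + 1.54*19 = 20.3600.
Residual = 17.42 - 20.3600 = -2.9400.

-2.9400


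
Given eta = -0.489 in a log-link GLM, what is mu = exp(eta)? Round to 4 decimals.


Apply the inverse link:
mu = e^-0.489 = 0.6132.

0.6132


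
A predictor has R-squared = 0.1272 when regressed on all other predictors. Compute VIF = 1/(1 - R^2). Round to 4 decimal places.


Using VIF = 1/(1 - R^2_j):
1 - 0.1272 = 0.8728.
VIF = 1.1457.

1.1457


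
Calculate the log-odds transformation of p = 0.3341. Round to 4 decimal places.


Compute the odds: 0.3341/0.6659 = 0.5017.
Take the natural log: ln(0.5017) = -0.6897.

-0.6897


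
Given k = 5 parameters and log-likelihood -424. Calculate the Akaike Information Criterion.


Compute:
2k = 2*5 = 10.
-2*loglik = -2*(-424) = 848.
AIC = 10 + 848 = 858.

858


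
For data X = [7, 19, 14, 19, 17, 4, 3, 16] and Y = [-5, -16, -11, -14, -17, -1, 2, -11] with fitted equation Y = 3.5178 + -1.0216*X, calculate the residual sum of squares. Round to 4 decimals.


Predicted values from Y = 3.5178 + -1.0216*X.
Residuals: [-1.3666, -0.1074, -0.2154, 1.8926, -3.1506, -0.4314, 1.5470, 1.8278].
SSres = 21.3539.

21.3539


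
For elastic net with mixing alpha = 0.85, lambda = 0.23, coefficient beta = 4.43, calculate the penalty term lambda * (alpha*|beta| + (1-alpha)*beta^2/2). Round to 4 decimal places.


alpha * |beta| = 0.85 * 4.43 = 3.7655.
(1-alpha) * beta^2/2 = 0.15 * 19.6249/2 = 1.4719.
Total = 0.23 * (3.7655 + 1.4719) = 1.2046.

1.2046


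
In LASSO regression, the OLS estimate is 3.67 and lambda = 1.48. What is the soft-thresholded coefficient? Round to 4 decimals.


|beta_OLS| = 3.67.
lambda = 1.48.
Since |beta| > lambda, coefficient = sign(beta)*(|beta| - lambda) = 2.1900.
Result = 2.1900.

2.1900


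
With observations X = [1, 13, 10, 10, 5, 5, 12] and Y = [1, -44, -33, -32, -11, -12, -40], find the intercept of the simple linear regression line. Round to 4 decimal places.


The slope is b1 = -3.8621.
Sample means are xbar = 8.0000 and ybar = -24.4286.
Intercept: b0 = -24.4286 - (-3.8621)(8.0000) = 6.4680.

6.4680


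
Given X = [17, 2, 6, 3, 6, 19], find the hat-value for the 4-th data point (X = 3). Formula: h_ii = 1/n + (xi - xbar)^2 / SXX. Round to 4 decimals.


n = 6, xbar = 8.8333.
SXX = sum((xi - xbar)^2) = 266.8333.
h = 1/6 + (3 - 8.8333)^2 / 266.8333 = 0.2942.

0.2942


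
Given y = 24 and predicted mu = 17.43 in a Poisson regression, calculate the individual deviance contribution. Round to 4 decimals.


First: ln(24/17.43) = 0.319861.
Then: 24 * 0.319861 = 7.676664.
y - mu = 24 - 17.43 = 6.57.
D = 2(7.676664 - 6.57) = 2.213328, which rounds to 2.2133.

2.2133


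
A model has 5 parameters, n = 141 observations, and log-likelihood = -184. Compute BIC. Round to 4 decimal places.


k * ln(n) = 5 * ln(141) = 5 * 4.948760 = 24.743800.
-2 * loglik = -2 * (-184) = 368.
BIC = 24.743800 + 368 = 392.743800, which rounds to 392.7438.

392.7438


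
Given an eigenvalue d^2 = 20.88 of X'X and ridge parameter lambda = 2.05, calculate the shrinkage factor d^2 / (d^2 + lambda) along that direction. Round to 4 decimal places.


Denominator = d^2 + lambda = 20.88 + 2.05 = 22.9300.
Shrinkage = 20.88 / 22.9300 = 0.9106.

0.9106


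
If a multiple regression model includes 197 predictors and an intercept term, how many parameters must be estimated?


Each predictor gets one coefficient, plus one intercept.
Total parameters = 197 + 1 = 198.

198


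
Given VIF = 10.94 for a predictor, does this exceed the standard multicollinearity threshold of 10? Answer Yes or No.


The threshold is 10.
VIF = 10.94 is >= 10.
Multicollinearity indication: Yes.

Yes


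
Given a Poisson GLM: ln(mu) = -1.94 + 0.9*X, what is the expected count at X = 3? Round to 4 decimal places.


eta = -1.94 + 0.9 * 3 = 0.7600.
mu = exp(0.7600) = 2.1383.

2.1383


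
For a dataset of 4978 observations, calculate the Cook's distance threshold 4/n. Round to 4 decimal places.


Using the rule of thumb:
Threshold = 4 / 4978 = 0.0008.

0.0008


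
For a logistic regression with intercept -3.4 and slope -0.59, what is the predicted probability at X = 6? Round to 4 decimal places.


Compute z = -3.4 + (-0.59)(6) = -6.9400.
exp(-z) = 1032.7702.
P = 1/(1 + 1032.7702) = 0.0010.

0.0010


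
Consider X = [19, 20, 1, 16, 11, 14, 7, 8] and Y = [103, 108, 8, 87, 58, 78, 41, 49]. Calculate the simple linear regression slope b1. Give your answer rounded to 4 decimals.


Calculate xbar = 12.0000, ybar = 66.5000.
S_xx = 296.0000, S_xy = 1542.0000.
Using b1 = S_xy / S_xx = 1542.0000 / 296.0000, we get b1 = 5.2095.

5.2095


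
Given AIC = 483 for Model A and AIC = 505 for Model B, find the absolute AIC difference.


Absolute difference = |483 - 505| = 22.
The model with lower AIC (A) is preferred.

22


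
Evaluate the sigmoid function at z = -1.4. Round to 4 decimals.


First, exp(1.4000) = 4.0552.
Then sigma(z) = 1/(1 + 4.0552) = 0.1978.

0.1978


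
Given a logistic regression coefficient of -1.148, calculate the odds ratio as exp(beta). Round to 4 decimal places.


exp(-1.148) = 0.3173.
So the odds ratio is 0.3173.

0.3173


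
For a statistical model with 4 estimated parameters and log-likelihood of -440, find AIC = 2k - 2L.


AIC = 2*4 - 2*(-440).
= 8 + 880 = 888.

888


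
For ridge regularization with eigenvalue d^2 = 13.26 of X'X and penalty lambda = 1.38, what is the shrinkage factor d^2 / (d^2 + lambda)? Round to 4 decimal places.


Compute the denominator: 13.26 + 1.38 = 14.6400.
Shrinkage factor = 13.26 / 14.6400 = 0.9057.

0.9057


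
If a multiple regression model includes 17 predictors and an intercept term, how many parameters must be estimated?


Each predictor gets one coefficient, plus one intercept.
Total parameters = 17 + 1 = 18.

18


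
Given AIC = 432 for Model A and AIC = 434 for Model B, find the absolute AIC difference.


Absolute difference = |432 - 434| = 2.
The model with lower AIC (A) is preferred.

2


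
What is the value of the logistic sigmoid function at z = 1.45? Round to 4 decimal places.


First, exp(-1.4500) = 0.2346.
Then sigma(z) = 1/(1 + 0.2346) = 0.8100.

0.8100


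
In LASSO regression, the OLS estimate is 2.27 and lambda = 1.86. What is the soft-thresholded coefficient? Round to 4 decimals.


|beta_OLS| = 2.27.
lambda = 1.86.
Since |beta| > lambda, coefficient = sign(beta)*(|beta| - lambda) = 0.4100.
Result = 0.4100.

0.4100


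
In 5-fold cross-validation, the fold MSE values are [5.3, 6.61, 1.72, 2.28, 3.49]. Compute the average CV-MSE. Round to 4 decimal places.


Total MSE across folds = 19.4000.
CV-MSE = 19.4000/5 = 3.8800.

3.8800


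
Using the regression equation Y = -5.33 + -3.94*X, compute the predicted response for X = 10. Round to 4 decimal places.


Plug X = 10 into Y = -5.33 + -3.94*X:
Y = -5.33 + -39.4000 = -44.7300.

-44.7300


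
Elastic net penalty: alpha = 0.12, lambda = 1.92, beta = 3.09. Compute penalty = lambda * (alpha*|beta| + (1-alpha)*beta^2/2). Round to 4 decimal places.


Compute:
L1 = 0.12 * 3.09 = 0.3708.
L2 = 0.88 * 3.09^2 / 2 = 4.2012.
Penalty = 1.92 * (0.3708 + 4.2012) = 8.7782.

8.7782


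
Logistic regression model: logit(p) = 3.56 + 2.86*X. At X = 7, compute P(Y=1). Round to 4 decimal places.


z = 3.56 + 2.86 * 7 = 23.5800.
Sigmoid: P = 1 / (1 + exp(-23.5800)) = 1.0000.

1.0000


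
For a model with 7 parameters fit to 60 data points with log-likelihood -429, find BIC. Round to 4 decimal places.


k * ln(n) = 7 * ln(60) = 7 * 4.094345 = 28.660415.
-2 * loglik = -2 * (-429) = 858.
BIC = 28.660415 + 858 = 886.660415, which rounds to 886.6604.

886.6604


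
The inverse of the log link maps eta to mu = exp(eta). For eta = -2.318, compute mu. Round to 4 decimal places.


Apply the inverse link:
mu = e^-2.318 = 0.0985.

0.0985


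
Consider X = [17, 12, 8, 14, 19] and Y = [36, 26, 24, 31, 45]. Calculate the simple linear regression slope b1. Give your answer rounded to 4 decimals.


First compute the means: xbar = 14.0000, ybar = 32.4000.
Then S_xx = sum((xi - xbar)^2) = 74.0000.
S_xy = sum((xi - xbar)(yi - ybar)) = 137.0000.
b1 = S_xy / S_xx = 137.0000 / 74.0000 = 1.8514.

1.8514


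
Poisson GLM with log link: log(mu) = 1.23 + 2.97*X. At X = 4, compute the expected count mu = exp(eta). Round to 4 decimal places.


Linear predictor: eta = 1.23 + (2.97)(4) = 13.1100.
Expected count: mu = exp(13.1100) = 493856.3676.

493856.3676


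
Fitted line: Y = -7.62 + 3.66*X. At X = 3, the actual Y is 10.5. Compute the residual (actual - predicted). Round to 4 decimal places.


Fitted value at X = 3 is yhat = -7.62 + 3.66*3 = 3.3600.
Residual = 10.5 - 3.3600 = 7.1400.

7.1400


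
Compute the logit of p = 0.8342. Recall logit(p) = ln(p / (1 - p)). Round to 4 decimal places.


The odds are p/(1-p) = 0.8342 / 0.1658 = 5.0314.
logit(p) = ln(5.0314) = 1.6157.

1.6157


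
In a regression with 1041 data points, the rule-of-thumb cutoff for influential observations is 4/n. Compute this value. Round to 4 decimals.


The threshold is 4/n.
4/1041 = 0.0038.

0.0038


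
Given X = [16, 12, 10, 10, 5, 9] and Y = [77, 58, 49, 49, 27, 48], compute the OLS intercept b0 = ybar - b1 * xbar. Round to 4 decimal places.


First find the slope: b1 = 4.4745.
Means: xbar = 10.3333, ybar = 51.3333.
b0 = ybar - b1 * xbar = 51.3333 - 4.4745 * 10.3333 = 5.0969.

5.0969


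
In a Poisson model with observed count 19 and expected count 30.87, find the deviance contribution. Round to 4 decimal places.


Compute y*ln(y/mu) = 19*ln(19/30.87) = 19*-0.485346 = -9.221574.
y - mu = -11.87.
D = 2*(-9.221574 - (-11.87)) = 5.296852, which rounds to 5.2969.

5.2969


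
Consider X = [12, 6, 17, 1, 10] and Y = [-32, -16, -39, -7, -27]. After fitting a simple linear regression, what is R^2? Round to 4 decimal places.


After computing the OLS fit (b0=-4.9728, b1=-2.0899):
SSres = 9.6131, SStot = 650.8000.
R^2 = 1 - 9.6131/650.8000 = 0.9852.

0.9852


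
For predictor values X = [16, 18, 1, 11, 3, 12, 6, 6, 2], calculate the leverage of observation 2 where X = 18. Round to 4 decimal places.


Mean of X: xbar = 8.3333.
SXX = 306.0000.
For X = 18: h = 1/9 + (18 - 8.3333)^2/306.0000 = 0.4165.

0.4165


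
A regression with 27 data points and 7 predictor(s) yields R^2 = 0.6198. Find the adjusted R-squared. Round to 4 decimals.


Adjusted R^2 = 1 - (1 - R^2) * (n-1)/(n-p-1).
(1 - R^2) = 0.3802.
(n-1)/(n-p-1) = 26/19.
(1 - R^2) * (n-1) = 0.3802 * 26 = 9.8852.
Divide by (n-p-1): 9.8852 / 19 = 0.5203.
Adj R^2 = 1 - 0.5203 = 0.4797.

0.4797


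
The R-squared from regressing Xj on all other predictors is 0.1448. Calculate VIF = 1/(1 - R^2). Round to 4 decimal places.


Using VIF = 1/(1 - R^2_j):
1 - 0.1448 = 0.8552.
VIF = 1.1693.

1.1693


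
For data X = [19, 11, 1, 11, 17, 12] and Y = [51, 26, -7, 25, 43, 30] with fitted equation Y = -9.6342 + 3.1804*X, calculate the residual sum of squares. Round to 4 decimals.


Predicted values from Y = -9.6342 + 3.1804*X.
Residuals: [0.2066, 0.6498, -0.5462, -0.3502, -1.4326, 1.4694].
SSres = 5.0974.

5.0974


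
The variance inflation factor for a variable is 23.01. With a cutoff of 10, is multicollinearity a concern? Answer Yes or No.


The threshold is 10.
VIF = 23.01 is >= 10.
Multicollinearity indication: Yes.

Yes


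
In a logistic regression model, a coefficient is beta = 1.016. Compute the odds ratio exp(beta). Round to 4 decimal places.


exp(1.016) = 2.7621.
So the odds ratio is 2.7621.

2.7621


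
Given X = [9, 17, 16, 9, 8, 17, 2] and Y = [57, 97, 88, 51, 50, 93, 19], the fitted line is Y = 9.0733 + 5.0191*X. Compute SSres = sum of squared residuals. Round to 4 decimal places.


For each point, residual = actual - predicted.
Residuals: [2.7548, 2.6020, -1.3789, -3.2452, 0.7739, -1.3980, -0.1115].
Sum of squared residuals = 29.3578.

29.3578


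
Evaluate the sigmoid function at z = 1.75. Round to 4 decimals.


First, exp(-1.7500) = 0.1738.
Then sigma(z) = 1/(1 + 0.1738) = 0.8520.

0.8520


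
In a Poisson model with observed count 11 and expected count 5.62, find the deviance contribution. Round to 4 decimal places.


First: ln(11/5.62) = 0.671564.
Then: 11 * 0.671564 = 7.387204.
y - mu = 11 - 5.62 = 5.38.
D = 2(7.387204 - 5.38) = 4.014408, which rounds to 4.0144.

4.0144


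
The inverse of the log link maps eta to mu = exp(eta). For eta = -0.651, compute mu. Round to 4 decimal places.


The inverse log link gives:
mu = exp(-0.651) = 0.5215.

0.5215


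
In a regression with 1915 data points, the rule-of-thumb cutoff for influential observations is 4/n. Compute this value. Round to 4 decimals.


The threshold is 4/n.
4/1915 = 0.0021.

0.0021


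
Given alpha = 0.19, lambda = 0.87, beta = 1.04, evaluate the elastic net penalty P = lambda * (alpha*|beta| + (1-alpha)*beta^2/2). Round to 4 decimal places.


alpha * |beta| = 0.19 * 1.04 = 0.1976.
(1-alpha) * beta^2/2 = 0.81 * 1.0816/2 = 0.4380.
Total = 0.87 * (0.1976 + 0.4380) = 0.5530.

0.5530


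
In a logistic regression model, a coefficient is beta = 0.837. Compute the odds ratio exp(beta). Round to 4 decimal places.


Odds ratio = exp(beta) = exp(0.837).
= 2.3094.

2.3094


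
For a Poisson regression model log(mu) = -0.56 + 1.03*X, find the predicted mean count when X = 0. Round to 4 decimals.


Linear predictor: eta = -0.56 + (1.03)(0) = -0.5600.
Expected count: mu = exp(-0.5600) = 0.5712.

0.5712


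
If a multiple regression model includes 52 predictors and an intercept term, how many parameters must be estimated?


Each predictor gets one coefficient, plus one intercept.
Total parameters = 52 + 1 = 53.

53


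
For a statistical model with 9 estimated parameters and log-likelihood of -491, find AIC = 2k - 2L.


Compute:
2k = 2*9 = 18.
-2*loglik = -2*(-491) = 982.
AIC = 18 + 982 = 1000.

1000


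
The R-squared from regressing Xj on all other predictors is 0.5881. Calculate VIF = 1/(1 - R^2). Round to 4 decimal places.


Denominator: 1 - 0.5881 = 0.4119.
VIF = 1 / 0.4119 = 2.4278.

2.4278


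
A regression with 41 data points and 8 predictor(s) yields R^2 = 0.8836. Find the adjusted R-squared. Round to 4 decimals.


Plug in: Adj R^2 = 1 - (1 - 0.8836) * 40/32.
= 1 - 0.1164 * 40/32
= 1 - 4.6560 / 32
= 1 - 0.1455 = 0.8545.

0.8545


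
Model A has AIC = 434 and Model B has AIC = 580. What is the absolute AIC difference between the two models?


Absolute difference = |434 - 580| = 146.
The model with lower AIC (A) is preferred.

146


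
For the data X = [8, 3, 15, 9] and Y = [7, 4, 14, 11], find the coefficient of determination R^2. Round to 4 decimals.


Fit the OLS line: b0 = 1.5430, b1 = 0.8522.
SSres = 5.1615.
SStot = 58.0000.
R^2 = 1 - 5.1615/58.0000 = 0.9110.

0.9110


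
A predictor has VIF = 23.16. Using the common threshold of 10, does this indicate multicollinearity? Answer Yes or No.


Check: VIF = 23.16 vs threshold = 10.
Since 23.16 >= 10, the answer is Yes.

Yes


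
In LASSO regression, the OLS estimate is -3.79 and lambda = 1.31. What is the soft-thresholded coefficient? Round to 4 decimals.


Check: |-3.79| = 3.79 vs lambda = 1.31.
Since |beta| > lambda, coefficient = sign(beta)*(|beta| - lambda) = -2.4800.
Soft-thresholded coefficient = -2.4800.

-2.4800


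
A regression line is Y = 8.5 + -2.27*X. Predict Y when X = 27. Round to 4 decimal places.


Plug X = 27 into Y = 8.5 + -2.27*X:
Y = 8.5 + -61.2900 = -52.7900.

-52.7900


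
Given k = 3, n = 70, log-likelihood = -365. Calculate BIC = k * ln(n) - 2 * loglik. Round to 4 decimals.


Compute k*ln(n) = 3*ln(70) = 3*4.248495 = 12.745485.
Then -2*loglik = 730.
BIC = 12.745485 + 730 = 742.745485, which rounds to 742.7455.

742.7455


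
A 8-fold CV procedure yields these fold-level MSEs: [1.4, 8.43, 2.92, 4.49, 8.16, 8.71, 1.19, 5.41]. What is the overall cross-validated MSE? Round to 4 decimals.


Total MSE across folds = 40.7100.
CV-MSE = 40.7100/8 = 5.0888.

5.0888


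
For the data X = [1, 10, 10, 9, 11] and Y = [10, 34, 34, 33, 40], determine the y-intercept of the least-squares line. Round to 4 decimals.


Compute b1 = 2.8263 from the OLS formula.
With xbar = 8.2000 and ybar = 30.2000, the intercept is:
b0 = 30.2000 - 2.8263 * 8.2000 = 7.0240.

7.0240


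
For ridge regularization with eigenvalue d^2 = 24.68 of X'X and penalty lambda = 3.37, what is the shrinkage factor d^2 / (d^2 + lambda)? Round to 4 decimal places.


Denominator = d^2 + lambda = 24.68 + 3.37 = 28.0500.
Shrinkage = 24.68 / 28.0500 = 0.8799.

0.8799


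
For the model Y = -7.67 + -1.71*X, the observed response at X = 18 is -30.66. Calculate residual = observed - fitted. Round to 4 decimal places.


Compute yhat = -7.67 + (-1.71)(18) = -38.4500.
Residual = actual - predicted = -30.66 - -38.4500 = 7.7900.

7.7900


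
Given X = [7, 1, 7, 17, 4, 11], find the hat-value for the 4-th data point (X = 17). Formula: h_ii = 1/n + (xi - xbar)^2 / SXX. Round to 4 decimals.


n = 6, xbar = 7.8333.
SXX = sum((xi - xbar)^2) = 156.8333.
h = 1/6 + (17 - 7.8333)^2 / 156.8333 = 0.7024.

0.7024


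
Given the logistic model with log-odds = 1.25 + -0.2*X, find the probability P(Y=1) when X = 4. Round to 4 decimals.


Compute z = 1.25 + (-0.2)(4) = 0.4500.
exp(-z) = 0.6376.
P = 1/(1 + 0.6376) = 0.6106.

0.6106


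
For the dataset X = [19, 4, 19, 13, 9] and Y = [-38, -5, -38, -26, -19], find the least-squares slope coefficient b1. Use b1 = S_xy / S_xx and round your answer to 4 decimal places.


First compute the means: xbar = 12.8000, ybar = -25.2000.
Then S_xx = sum((xi - xbar)^2) = 168.8000.
S_xy = sum((xi - xbar)(yi - ybar)) = -360.2000.
b1 = S_xy / S_xx = -360.2000 / 168.8000 = -2.1339.

-2.1339


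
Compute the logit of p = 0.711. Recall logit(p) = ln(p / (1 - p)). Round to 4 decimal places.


1 - p = 0.289.
p/(1-p) = 2.4602.
logit = ln(2.4602) = 0.9002.

0.9002


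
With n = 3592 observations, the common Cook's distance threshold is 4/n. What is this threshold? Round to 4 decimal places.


The threshold is 4/n.
4/3592 = 0.0011.

0.0011


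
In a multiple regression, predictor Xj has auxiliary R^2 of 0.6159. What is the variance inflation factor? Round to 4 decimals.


Using VIF = 1/(1 - R^2_j):
1 - 0.6159 = 0.3841.
VIF = 2.6035.

2.6035


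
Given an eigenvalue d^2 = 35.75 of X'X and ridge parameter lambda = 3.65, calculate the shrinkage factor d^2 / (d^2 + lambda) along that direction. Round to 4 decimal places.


d^2 + lambda = 35.75 + 3.65 = 39.4000.
Shrinkage factor = 35.75/39.4000 = 0.9074.

0.9074


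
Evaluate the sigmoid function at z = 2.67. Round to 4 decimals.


exp(-2.6700) = 0.0693.
1 + exp(-z) = 1.0693.
sigmoid = 1/1.0693 = 0.9352.

0.9352


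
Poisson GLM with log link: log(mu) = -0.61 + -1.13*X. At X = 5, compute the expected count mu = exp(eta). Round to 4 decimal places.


eta = -0.61 + -1.13 * 5 = -6.2600.
mu = exp(-6.2600) = 0.0019.

0.0019


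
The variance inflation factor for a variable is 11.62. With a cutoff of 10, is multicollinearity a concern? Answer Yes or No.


Compare VIF = 11.62 to the threshold of 10.
11.62 >= 10, so the answer is Yes.

Yes


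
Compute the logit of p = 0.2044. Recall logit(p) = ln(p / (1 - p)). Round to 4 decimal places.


Compute the odds: 0.2044/0.7956 = 0.2569.
Take the natural log: ln(0.2569) = -1.3590.

-1.3590


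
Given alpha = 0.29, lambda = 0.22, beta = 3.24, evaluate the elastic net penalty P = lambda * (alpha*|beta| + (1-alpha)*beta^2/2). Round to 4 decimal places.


L1 component = 0.29 * |3.24| = 0.9396.
L2 component = 0.71 * 3.24^2 / 2 = 3.7266.
Penalty = 0.22 * (0.9396 + 3.7266) = 0.22 * 4.6662 = 1.0266.

1.0266


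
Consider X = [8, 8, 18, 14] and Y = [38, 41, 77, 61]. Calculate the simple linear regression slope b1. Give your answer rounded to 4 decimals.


The sample means are xbar = 12.0000 and ybar = 54.2500.
Compute S_xx = 72.0000 and S_xy = 268.0000.
Slope b1 = S_xy / S_xx = 268.0000 / 72.0000 = 3.7222.

3.7222


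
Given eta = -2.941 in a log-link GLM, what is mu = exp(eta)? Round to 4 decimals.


The inverse log link gives:
mu = exp(-2.941) = 0.0528.

0.0528


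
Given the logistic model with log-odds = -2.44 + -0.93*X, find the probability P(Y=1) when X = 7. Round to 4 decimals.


Compute z = -2.44 + (-0.93)(7) = -8.9500.
exp(-z) = 7707.8919.
P = 1/(1 + 7707.8919) = 0.0001.

0.0001


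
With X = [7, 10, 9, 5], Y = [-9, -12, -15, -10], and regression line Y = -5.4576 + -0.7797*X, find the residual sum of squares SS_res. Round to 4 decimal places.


Compute predicted values, then residuals = yi - yhat_i.
Residuals: [1.9155, 1.2546, -2.5251, -0.6439].
SSres = sum(residual^2) = 12.0339.

12.0339


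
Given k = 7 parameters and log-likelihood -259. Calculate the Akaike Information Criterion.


Compute:
2k = 2*7 = 14.
-2*loglik = -2*(-259) = 518.
AIC = 14 + 518 = 532.

532


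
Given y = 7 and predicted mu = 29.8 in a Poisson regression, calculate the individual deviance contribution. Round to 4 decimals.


First: ln(7/29.8) = -1.448598.
Then: 7 * -1.448598 = -10.140186.
y - mu = 7 - 29.8 = -22.8.
D = 2(-10.140186 - -22.8) = 25.319628, which rounds to 25.3196.

25.3196


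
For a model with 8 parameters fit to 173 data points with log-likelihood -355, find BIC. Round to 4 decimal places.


Compute k*ln(n) = 8*ln(173) = 8*5.153292 = 41.226336.
Then -2*loglik = 710.
BIC = 41.226336 + 710 = 751.226336, which rounds to 751.2263.

751.2263


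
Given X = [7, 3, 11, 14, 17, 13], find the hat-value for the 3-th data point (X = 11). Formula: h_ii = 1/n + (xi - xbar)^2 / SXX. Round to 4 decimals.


n = 6, xbar = 10.8333.
SXX = sum((xi - xbar)^2) = 128.8333.
h = 1/6 + (11 - 10.8333)^2 / 128.8333 = 0.1669.

0.1669


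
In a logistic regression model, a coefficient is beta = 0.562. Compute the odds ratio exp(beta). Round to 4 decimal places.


Odds ratio = exp(beta) = exp(0.562).
= 1.7542.

1.7542


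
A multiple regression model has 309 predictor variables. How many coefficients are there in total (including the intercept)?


Total coefficients = number of predictors + 1 (for the intercept).
= 309 + 1 = 310.

310


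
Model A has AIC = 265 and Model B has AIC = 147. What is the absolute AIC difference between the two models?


Absolute difference = |265 - 147| = 118.
The model with lower AIC (B) is preferred.

118


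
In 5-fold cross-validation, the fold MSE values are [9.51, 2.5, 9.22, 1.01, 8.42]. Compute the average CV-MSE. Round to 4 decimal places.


Add all fold MSEs: 30.6600.
Divide by k = 5: 30.6600/5 = 6.1320.

6.1320


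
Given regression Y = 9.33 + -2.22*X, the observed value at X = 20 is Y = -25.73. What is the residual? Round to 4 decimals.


Compute yhat = 9.33 + (-2.22)(20) = -35.0700.
Residual = actual - predicted = -25.73 - -35.0700 = 9.3400.

9.3400


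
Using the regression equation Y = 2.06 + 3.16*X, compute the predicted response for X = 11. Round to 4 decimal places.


Predicted value:
Y = 2.06 + (3.16)(11) = 2.06 + 34.7600 = 36.8200.

36.8200


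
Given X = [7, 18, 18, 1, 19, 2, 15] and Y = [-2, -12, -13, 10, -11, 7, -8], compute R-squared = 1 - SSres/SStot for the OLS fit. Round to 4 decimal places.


After computing the OLS fit (b0=9.2385, b1=-1.1709):
SSres = 18.5172, SStot = 530.8571.
R^2 = 1 - 18.5172/530.8571 = 0.9651.

0.9651


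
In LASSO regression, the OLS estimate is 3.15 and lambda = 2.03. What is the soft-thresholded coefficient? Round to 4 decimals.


|beta_OLS| = 3.15.
lambda = 2.03.
Since |beta| > lambda, coefficient = sign(beta)*(|beta| - lambda) = 1.1200.
Result = 1.1200.

1.1200


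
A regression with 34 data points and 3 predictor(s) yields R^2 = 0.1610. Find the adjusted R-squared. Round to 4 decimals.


Plug in: Adj R^2 = 1 - (1 - 0.1610) * 33/30.
= 1 - 0.8390 * 33/30
= 1 - 27.6870 / 30
= 1 - 0.9229 = 0.0771.

0.0771


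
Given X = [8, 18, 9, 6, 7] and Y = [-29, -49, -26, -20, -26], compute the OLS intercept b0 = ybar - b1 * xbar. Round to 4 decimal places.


Compute b1 = -2.2532 from the OLS formula.
With xbar = 9.6000 and ybar = -30.0000, the intercept is:
b0 = -30.0000 - -2.2532 * 9.6000 = -8.3691.

-8.3691


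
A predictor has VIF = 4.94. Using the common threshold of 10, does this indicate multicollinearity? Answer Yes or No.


Check: VIF = 4.94 vs threshold = 10.
Since 4.94 < 10, the answer is No.

No


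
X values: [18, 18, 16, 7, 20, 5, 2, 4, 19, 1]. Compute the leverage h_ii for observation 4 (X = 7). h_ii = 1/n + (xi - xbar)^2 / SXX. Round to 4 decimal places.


n = 10, xbar = 11.0000.
SXX = sum((xi - xbar)^2) = 550.0000.
h = 1/10 + (7 - 11.0000)^2 / 550.0000 = 0.1291.

0.1291


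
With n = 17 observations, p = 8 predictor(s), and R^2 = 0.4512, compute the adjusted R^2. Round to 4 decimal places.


Using the formula:
(1 - 0.4512) = 0.5488.
Multiply by 16/8: 0.5488 * 16 = 8.7808, then 8.7808 / 8 = 1.0976.
Adj R^2 = 1 - 1.0976 = -0.0976.

-0.0976


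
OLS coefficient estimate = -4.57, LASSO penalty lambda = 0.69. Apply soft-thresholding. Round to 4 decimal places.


Absolute value: |-4.57| = 4.57.
Compare to lambda = 0.69.
Since |beta| > lambda, coefficient = sign(beta)*(|beta| - lambda) = -3.8800.

-3.8800


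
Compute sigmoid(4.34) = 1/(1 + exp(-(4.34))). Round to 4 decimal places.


exp(-4.3400) = 0.0130.
1 + exp(-z) = 1.0130.
sigmoid = 1/1.0130 = 0.9871.

0.9871


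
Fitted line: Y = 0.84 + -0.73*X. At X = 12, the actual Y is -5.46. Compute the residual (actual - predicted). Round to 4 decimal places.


Compute yhat = 0.84 + (-0.73)(12) = -7.9200.
Residual = actual - predicted = -5.46 - -7.9200 = 2.4600.

2.4600


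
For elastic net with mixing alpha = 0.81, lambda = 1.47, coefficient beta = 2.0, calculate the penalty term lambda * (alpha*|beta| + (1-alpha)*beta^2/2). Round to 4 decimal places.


alpha * |beta| = 0.81 * 2.0 = 1.6200.
(1-alpha) * beta^2/2 = 0.19 * 4.0000/2 = 0.3800.
Total = 1.47 * (1.6200 + 0.3800) = 2.9400.

2.9400


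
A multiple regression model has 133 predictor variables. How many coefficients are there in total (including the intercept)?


Each predictor gets one coefficient, plus one intercept.
Total parameters = 133 + 1 = 134.

134


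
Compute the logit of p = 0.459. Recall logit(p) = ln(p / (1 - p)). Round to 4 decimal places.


The odds are p/(1-p) = 0.459 / 0.541 = 0.8484.
logit(p) = ln(0.8484) = -0.1644.

-0.1644


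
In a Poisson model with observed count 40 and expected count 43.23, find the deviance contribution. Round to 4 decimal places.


Compute y*ln(y/mu) = 40*ln(40/43.23) = 40*-0.077655 = -3.106200.
y - mu = -3.23.
D = 2*(-3.106200 - (-3.23)) = 0.247600, which rounds to 0.2476.

0.2476


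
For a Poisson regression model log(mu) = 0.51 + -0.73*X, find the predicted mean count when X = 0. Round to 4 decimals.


eta = 0.51 + -0.73 * 0 = 0.5100.
mu = exp(0.5100) = 1.6653.

1.6653


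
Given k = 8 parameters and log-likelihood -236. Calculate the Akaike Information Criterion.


AIC = 2k - 2*loglik = 2(8) - 2(-236).
= 16 + 472 = 488.

488


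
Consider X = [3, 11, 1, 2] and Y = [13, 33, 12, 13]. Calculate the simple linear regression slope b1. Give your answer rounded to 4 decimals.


Calculate xbar = 4.2500, ybar = 17.7500.
S_xx = 62.7500, S_xy = 138.2500.
Using b1 = S_xy / S_xx = 138.2500 / 62.7500, we get b1 = 2.2032.

2.2032


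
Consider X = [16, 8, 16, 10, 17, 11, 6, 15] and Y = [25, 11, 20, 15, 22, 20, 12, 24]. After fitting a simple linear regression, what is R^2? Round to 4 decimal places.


The fitted line is Y = 4.3969 + 1.1497*X.
SSres = 38.7672, SStot = 199.8750.
R^2 = 1 - SSres/SStot = 0.8060.

0.8060


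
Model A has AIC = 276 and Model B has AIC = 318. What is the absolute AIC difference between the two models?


Compute |276 - 318| = 42.
Model A has the smaller AIC.

42


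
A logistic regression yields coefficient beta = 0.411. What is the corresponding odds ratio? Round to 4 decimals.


exp(0.411) = 1.5083.
So the odds ratio is 1.5083.

1.5083


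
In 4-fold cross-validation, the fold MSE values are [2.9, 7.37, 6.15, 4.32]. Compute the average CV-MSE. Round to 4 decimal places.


Sum of fold MSEs = 20.7400.
Average = 20.7400 / 4 = 5.1850.

5.1850


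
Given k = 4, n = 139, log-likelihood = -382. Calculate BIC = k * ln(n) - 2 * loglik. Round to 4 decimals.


ln(139) = 4.934474.
k * ln(n) = 4 * 4.934474 = 19.737896.
-2L = 764.
BIC = 19.737896 + 764 = 783.737896, which rounds to 783.7379.

783.7379


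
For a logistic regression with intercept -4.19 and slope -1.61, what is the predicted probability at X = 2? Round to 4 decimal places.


Compute z = -4.19 + (-1.61)(2) = -7.4100.
exp(-z) = 1652.4263.
P = 1/(1 + 1652.4263) = 0.0006.

0.0006


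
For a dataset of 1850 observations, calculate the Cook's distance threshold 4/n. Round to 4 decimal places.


Cook's distance cutoff = 4/n = 4/1850.
= 0.0022.

0.0022


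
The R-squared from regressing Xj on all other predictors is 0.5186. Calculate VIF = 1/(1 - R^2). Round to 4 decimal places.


Using VIF = 1/(1 - R^2_j):
1 - 0.5186 = 0.4814.
VIF = 2.0773.

2.0773


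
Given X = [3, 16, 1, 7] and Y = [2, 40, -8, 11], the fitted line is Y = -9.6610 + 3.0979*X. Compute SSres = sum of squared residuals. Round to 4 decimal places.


Predicted values from Y = -9.6610 + 3.0979*X.
Residuals: [2.3673, 0.0946, -1.4369, -1.0243].
SSres = 8.7269.

8.7269


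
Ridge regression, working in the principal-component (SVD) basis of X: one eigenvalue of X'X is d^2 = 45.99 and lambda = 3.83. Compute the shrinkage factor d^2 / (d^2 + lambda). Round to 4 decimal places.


Compute the denominator: 45.99 + 3.83 = 49.8200.
Shrinkage factor = 45.99 / 49.8200 = 0.9231.

0.9231


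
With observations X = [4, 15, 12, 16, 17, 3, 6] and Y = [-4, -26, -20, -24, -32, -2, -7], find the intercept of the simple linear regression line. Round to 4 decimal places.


First find the slope: b1 = -1.9779.
Means: xbar = 10.4286, ybar = -16.4286.
b0 = ybar - b1 * xbar = -16.4286 - -1.9779 * 10.4286 = 4.1985.

4.1985


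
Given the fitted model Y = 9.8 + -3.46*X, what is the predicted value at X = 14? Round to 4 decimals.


Predicted value:
Y = 9.8 + (-3.46)(14) = 9.8 + -48.4400 = -38.6400.

-38.6400


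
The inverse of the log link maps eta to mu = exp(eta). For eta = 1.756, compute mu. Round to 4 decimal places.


Apply the inverse link:
mu = e^1.756 = 5.7892.

5.7892


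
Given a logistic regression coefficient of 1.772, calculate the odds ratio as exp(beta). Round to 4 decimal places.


Odds ratio = exp(beta) = exp(1.772).
= 5.8826.

5.8826


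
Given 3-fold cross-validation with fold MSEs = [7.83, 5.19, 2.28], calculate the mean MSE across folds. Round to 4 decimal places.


Add all fold MSEs: 15.3000.
Divide by k = 3: 15.3000/3 = 5.1000.

5.1000


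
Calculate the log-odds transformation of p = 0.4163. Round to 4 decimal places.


The odds are p/(1-p) = 0.4163 / 0.5837 = 0.7132.
logit(p) = ln(0.7132) = -0.3380.

-0.3380


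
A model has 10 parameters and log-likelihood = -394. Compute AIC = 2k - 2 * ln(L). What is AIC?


AIC = 2*10 - 2*(-394).
= 20 + 788 = 808.

808


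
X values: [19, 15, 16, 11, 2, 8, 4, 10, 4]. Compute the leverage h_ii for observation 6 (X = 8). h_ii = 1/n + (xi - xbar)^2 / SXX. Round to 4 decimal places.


Mean of X: xbar = 9.8889.
SXX = 282.8889.
For X = 8: h = 1/9 + (8 - 9.8889)^2/282.8889 = 0.1237.

0.1237


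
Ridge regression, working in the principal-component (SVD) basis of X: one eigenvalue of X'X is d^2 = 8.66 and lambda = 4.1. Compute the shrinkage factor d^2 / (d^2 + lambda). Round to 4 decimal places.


d^2 + lambda = 8.66 + 4.1 = 12.7600.
Shrinkage factor = 8.66/12.7600 = 0.6787.

0.6787


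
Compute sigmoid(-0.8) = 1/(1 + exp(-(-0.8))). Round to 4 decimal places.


exp(0.8000) = 2.2255.
1 + exp(-z) = 3.2255.
sigmoid = 1/3.2255 = 0.3100.

0.3100


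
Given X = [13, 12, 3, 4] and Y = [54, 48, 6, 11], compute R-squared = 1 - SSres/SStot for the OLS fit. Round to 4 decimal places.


Fit the OLS line: b0 = -8.1037, b1 = 4.7317.
SSres = 0.8476.
SStot = 1836.7500.
R^2 = 1 - 0.8476/1836.7500 = 0.9995.

0.9995


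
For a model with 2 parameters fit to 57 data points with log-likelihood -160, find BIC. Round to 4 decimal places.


ln(57) = 4.043051.
k * ln(n) = 2 * 4.043051 = 8.086102.
-2L = 320.
BIC = 8.086102 + 320 = 328.086102, which rounds to 328.0861.

328.0861


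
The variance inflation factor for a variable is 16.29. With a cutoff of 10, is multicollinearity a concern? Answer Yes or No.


Check: VIF = 16.29 vs threshold = 10.
Since 16.29 >= 10, the answer is Yes.

Yes


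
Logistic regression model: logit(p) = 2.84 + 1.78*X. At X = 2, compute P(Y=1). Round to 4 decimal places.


z = 2.84 + 1.78 * 2 = 6.4000.
Sigmoid: P = 1 / (1 + exp(-6.4000)) = 0.9983.

0.9983


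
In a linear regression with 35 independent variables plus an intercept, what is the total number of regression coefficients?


Including the intercept, the model has 35 predictor coefficients + 1 intercept.
Total = 36.

36


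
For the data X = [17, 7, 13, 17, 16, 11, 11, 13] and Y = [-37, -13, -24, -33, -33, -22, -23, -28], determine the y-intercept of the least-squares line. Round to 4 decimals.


The slope is b1 = -2.1723.
Sample means are xbar = 13.1250 and ybar = -26.6250.
Intercept: b0 = -26.6250 - (-2.1723)(13.1250) = 1.8866.

1.8866


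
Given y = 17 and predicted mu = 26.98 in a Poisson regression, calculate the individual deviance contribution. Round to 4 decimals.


y/mu = 17/26.98 = 0.630096 (approx.), and ln(17/26.98) = -0.461883.
y * ln(y/mu) = 17 * -0.461883 = -7.852011.
y - mu = -9.98.
D = 2 * (-7.852011 - -9.98) = 4.255978, which rounds to 4.2560.

4.2560


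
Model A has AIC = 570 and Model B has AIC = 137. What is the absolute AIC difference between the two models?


Compute |570 - 137| = 433.
Model B has the smaller AIC.

433


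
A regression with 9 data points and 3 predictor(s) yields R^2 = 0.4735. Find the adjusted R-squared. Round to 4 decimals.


Plug in: Adj R^2 = 1 - (1 - 0.4735) * 8/5.
= 1 - 0.5265 * 8/5
= 1 - 4.2120 / 5
= 1 - 0.8424 = 0.1576.

0.1576


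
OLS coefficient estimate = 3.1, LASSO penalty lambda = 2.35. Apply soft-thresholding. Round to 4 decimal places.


Absolute value: |3.1| = 3.1.
Compare to lambda = 2.35.
Since |beta| > lambda, coefficient = sign(beta)*(|beta| - lambda) = 0.7500.

0.7500


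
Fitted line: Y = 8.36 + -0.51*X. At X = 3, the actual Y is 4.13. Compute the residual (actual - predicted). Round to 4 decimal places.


Fitted value at X = 3 is yhat = 8.36 + -0.51*3 = 6.8300.
Residual = 4.13 - 6.8300 = -2.7000.

-2.7000


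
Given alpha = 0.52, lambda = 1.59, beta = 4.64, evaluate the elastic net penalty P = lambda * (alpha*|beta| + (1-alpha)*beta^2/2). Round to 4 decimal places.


Compute:
L1 = 0.52 * 4.64 = 2.4128.
L2 = 0.48 * 4.64^2 / 2 = 5.1671.
Penalty = 1.59 * (2.4128 + 5.1671) = 12.0520.

12.0520


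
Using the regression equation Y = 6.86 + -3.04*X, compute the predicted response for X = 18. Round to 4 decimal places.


Predicted value:
Y = 6.86 + (-3.04)(18) = 6.86 + -54.7200 = -47.8600.

-47.8600


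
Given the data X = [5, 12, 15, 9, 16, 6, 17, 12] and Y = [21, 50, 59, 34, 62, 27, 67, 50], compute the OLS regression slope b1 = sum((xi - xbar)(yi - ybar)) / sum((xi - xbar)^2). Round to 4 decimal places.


Calculate xbar = 11.5000, ybar = 46.2500.
S_xx = 142.0000, S_xy = 534.0000.
Using b1 = S_xy / S_xx = 534.0000 / 142.0000, we get b1 = 3.7606.

3.7606


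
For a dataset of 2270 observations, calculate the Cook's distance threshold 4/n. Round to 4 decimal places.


The threshold is 4/n.
4/2270 = 0.0018.

0.0018


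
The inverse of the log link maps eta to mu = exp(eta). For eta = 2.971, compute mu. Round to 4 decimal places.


Apply the inverse link:
mu = e^2.971 = 19.5114.

19.5114


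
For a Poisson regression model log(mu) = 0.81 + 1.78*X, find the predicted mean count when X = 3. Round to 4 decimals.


eta = 0.81 + 1.78 * 3 = 6.1500.
mu = exp(6.1500) = 468.7174.

468.7174


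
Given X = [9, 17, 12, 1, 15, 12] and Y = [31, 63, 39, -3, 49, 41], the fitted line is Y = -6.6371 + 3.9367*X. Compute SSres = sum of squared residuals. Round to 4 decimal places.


For each point, residual = actual - predicted.
Residuals: [2.2068, 2.7132, -1.6033, -0.2996, -3.4134, 0.3967].
Sum of squared residuals = 26.7004.

26.7004


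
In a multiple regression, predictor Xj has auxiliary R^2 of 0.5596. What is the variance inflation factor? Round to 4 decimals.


Denominator: 1 - 0.5596 = 0.4404.
VIF = 1 / 0.4404 = 2.2707.

2.2707


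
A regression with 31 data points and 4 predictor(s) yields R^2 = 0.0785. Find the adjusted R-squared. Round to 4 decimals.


Plug in: Adj R^2 = 1 - (1 - 0.0785) * 30/26.
= 1 - 0.9215 * 30/26
= 1 - 27.6450 / 26
= 1 - 1.0633 = -0.0633.

-0.0633
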